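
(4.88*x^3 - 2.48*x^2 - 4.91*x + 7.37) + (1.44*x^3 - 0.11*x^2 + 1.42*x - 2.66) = 6.32*x^3 - 2.59*x^2 - 3.49*x + 4.71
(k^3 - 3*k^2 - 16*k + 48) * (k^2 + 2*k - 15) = k^5 - k^4 - 37*k^3 + 61*k^2 + 336*k - 720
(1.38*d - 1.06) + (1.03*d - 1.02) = 2.41*d - 2.08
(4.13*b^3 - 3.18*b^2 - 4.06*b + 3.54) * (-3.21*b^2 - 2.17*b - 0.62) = -13.2573*b^5 + 1.2457*b^4 + 17.3726*b^3 - 0.581600000000002*b^2 - 5.1646*b - 2.1948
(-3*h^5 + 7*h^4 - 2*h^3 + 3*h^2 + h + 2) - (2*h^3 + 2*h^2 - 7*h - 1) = -3*h^5 + 7*h^4 - 4*h^3 + h^2 + 8*h + 3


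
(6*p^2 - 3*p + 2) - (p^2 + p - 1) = 5*p^2 - 4*p + 3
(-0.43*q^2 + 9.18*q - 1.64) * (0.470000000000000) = -0.2021*q^2 + 4.3146*q - 0.7708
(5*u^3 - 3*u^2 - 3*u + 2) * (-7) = -35*u^3 + 21*u^2 + 21*u - 14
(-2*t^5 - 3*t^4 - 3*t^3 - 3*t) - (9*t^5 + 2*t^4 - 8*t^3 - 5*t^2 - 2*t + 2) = -11*t^5 - 5*t^4 + 5*t^3 + 5*t^2 - t - 2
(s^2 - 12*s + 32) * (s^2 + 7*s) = s^4 - 5*s^3 - 52*s^2 + 224*s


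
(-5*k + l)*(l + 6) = -5*k*l - 30*k + l^2 + 6*l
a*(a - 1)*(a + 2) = a^3 + a^2 - 2*a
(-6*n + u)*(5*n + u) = -30*n^2 - n*u + u^2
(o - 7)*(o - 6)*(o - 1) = o^3 - 14*o^2 + 55*o - 42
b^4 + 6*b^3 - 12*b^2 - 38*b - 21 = (b - 3)*(b + 1)^2*(b + 7)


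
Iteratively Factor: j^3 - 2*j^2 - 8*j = (j - 4)*(j^2 + 2*j) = j*(j - 4)*(j + 2)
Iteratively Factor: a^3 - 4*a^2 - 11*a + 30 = (a - 2)*(a^2 - 2*a - 15) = (a - 5)*(a - 2)*(a + 3)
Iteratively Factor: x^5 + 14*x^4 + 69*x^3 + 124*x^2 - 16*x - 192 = (x + 4)*(x^4 + 10*x^3 + 29*x^2 + 8*x - 48) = (x + 4)^2*(x^3 + 6*x^2 + 5*x - 12) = (x - 1)*(x + 4)^2*(x^2 + 7*x + 12) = (x - 1)*(x + 4)^3*(x + 3)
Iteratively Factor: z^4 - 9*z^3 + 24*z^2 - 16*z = (z - 4)*(z^3 - 5*z^2 + 4*z) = (z - 4)*(z - 1)*(z^2 - 4*z) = z*(z - 4)*(z - 1)*(z - 4)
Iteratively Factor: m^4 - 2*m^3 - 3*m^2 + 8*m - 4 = (m - 1)*(m^3 - m^2 - 4*m + 4) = (m - 1)^2*(m^2 - 4) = (m - 1)^2*(m + 2)*(m - 2)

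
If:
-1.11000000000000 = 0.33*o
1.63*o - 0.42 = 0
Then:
No Solution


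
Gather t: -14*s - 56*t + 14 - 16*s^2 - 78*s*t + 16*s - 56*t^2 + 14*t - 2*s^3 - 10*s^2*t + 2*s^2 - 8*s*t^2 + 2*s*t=-2*s^3 - 14*s^2 + 2*s + t^2*(-8*s - 56) + t*(-10*s^2 - 76*s - 42) + 14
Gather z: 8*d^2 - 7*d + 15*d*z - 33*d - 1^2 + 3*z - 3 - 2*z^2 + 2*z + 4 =8*d^2 - 40*d - 2*z^2 + z*(15*d + 5)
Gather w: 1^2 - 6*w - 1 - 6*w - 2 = -12*w - 2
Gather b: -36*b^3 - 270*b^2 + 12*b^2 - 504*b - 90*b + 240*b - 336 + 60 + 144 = -36*b^3 - 258*b^2 - 354*b - 132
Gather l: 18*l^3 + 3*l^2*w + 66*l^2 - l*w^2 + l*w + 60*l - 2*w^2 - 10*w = 18*l^3 + l^2*(3*w + 66) + l*(-w^2 + w + 60) - 2*w^2 - 10*w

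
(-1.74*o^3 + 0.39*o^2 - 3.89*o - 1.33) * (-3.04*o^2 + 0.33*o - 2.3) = 5.2896*o^5 - 1.7598*o^4 + 15.9563*o^3 + 1.8625*o^2 + 8.5081*o + 3.059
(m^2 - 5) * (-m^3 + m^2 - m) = -m^5 + m^4 + 4*m^3 - 5*m^2 + 5*m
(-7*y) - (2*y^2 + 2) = -2*y^2 - 7*y - 2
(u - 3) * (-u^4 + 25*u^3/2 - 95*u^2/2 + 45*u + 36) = -u^5 + 31*u^4/2 - 85*u^3 + 375*u^2/2 - 99*u - 108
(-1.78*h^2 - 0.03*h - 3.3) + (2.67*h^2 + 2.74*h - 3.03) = 0.89*h^2 + 2.71*h - 6.33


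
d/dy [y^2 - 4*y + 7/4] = 2*y - 4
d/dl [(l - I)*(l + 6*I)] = 2*l + 5*I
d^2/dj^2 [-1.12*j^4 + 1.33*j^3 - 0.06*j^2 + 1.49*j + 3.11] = -13.44*j^2 + 7.98*j - 0.12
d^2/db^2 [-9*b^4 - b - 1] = -108*b^2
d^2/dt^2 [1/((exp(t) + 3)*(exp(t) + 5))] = 4*(exp(3*t) + 6*exp(2*t) + exp(t) - 30)*exp(t)/(exp(6*t) + 24*exp(5*t) + 237*exp(4*t) + 1232*exp(3*t) + 3555*exp(2*t) + 5400*exp(t) + 3375)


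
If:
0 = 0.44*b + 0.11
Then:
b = -0.25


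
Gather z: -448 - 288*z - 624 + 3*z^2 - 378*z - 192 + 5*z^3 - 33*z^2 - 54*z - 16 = 5*z^3 - 30*z^2 - 720*z - 1280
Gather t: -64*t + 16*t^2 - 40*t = 16*t^2 - 104*t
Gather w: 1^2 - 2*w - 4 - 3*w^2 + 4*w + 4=-3*w^2 + 2*w + 1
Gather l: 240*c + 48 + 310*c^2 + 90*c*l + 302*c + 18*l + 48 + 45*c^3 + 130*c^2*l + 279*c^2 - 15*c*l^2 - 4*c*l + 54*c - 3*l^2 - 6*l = 45*c^3 + 589*c^2 + 596*c + l^2*(-15*c - 3) + l*(130*c^2 + 86*c + 12) + 96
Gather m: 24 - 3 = 21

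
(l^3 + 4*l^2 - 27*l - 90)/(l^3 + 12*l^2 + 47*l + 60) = (l^2 + l - 30)/(l^2 + 9*l + 20)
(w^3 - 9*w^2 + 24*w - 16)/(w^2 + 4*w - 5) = (w^2 - 8*w + 16)/(w + 5)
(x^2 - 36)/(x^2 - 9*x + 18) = (x + 6)/(x - 3)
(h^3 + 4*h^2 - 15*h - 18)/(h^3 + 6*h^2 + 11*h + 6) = (h^2 + 3*h - 18)/(h^2 + 5*h + 6)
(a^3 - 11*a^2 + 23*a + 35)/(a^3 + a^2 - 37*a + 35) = (a^2 - 6*a - 7)/(a^2 + 6*a - 7)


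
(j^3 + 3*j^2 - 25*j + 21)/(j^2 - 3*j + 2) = (j^2 + 4*j - 21)/(j - 2)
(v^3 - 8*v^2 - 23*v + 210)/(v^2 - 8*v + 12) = (v^2 - 2*v - 35)/(v - 2)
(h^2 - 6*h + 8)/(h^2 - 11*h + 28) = (h - 2)/(h - 7)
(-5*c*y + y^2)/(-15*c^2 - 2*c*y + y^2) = y/(3*c + y)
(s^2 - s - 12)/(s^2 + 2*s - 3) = (s - 4)/(s - 1)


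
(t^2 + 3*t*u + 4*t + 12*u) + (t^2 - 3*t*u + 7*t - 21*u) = 2*t^2 + 11*t - 9*u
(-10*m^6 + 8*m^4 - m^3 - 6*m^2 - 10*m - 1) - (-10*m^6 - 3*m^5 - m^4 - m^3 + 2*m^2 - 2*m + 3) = 3*m^5 + 9*m^4 - 8*m^2 - 8*m - 4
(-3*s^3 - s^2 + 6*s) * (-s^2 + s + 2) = 3*s^5 - 2*s^4 - 13*s^3 + 4*s^2 + 12*s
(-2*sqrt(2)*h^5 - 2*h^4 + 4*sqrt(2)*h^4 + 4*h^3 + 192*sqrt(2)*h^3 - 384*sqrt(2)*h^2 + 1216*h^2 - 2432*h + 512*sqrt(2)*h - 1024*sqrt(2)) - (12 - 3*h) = -2*sqrt(2)*h^5 - 2*h^4 + 4*sqrt(2)*h^4 + 4*h^3 + 192*sqrt(2)*h^3 - 384*sqrt(2)*h^2 + 1216*h^2 - 2429*h + 512*sqrt(2)*h - 1024*sqrt(2) - 12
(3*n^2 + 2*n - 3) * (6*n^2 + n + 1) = 18*n^4 + 15*n^3 - 13*n^2 - n - 3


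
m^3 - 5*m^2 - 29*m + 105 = (m - 7)*(m - 3)*(m + 5)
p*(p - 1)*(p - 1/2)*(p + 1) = p^4 - p^3/2 - p^2 + p/2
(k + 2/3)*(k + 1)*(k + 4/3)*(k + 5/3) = k^4 + 14*k^3/3 + 71*k^2/9 + 154*k/27 + 40/27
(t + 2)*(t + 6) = t^2 + 8*t + 12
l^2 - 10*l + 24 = (l - 6)*(l - 4)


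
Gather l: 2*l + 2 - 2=2*l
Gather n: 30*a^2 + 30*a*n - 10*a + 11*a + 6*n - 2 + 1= 30*a^2 + a + n*(30*a + 6) - 1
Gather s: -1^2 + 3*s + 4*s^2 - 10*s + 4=4*s^2 - 7*s + 3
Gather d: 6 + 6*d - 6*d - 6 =0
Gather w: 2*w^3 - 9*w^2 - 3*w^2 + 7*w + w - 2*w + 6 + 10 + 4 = 2*w^3 - 12*w^2 + 6*w + 20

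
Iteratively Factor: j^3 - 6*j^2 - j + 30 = (j + 2)*(j^2 - 8*j + 15) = (j - 5)*(j + 2)*(j - 3)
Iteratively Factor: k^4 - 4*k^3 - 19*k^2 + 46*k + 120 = (k - 4)*(k^3 - 19*k - 30) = (k - 4)*(k + 2)*(k^2 - 2*k - 15) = (k - 5)*(k - 4)*(k + 2)*(k + 3)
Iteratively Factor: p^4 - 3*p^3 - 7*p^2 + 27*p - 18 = (p - 2)*(p^3 - p^2 - 9*p + 9) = (p - 3)*(p - 2)*(p^2 + 2*p - 3) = (p - 3)*(p - 2)*(p - 1)*(p + 3)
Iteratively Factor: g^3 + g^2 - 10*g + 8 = (g - 2)*(g^2 + 3*g - 4) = (g - 2)*(g - 1)*(g + 4)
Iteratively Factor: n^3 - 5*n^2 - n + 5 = (n - 5)*(n^2 - 1) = (n - 5)*(n + 1)*(n - 1)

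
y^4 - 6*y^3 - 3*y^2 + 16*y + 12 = (y - 6)*(y - 2)*(y + 1)^2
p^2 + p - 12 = (p - 3)*(p + 4)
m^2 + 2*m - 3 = (m - 1)*(m + 3)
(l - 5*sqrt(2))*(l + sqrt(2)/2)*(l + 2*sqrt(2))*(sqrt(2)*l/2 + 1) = sqrt(2)*l^4/2 - 3*l^3/2 - 14*sqrt(2)*l^2 - 33*l - 10*sqrt(2)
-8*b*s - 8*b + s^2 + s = (-8*b + s)*(s + 1)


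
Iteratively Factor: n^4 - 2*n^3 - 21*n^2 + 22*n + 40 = (n - 5)*(n^3 + 3*n^2 - 6*n - 8) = (n - 5)*(n + 1)*(n^2 + 2*n - 8) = (n - 5)*(n + 1)*(n + 4)*(n - 2)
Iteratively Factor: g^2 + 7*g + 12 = (g + 4)*(g + 3)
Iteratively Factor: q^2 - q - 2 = (q - 2)*(q + 1)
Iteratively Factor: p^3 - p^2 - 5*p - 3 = (p - 3)*(p^2 + 2*p + 1) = (p - 3)*(p + 1)*(p + 1)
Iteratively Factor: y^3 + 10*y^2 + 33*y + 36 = (y + 3)*(y^2 + 7*y + 12) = (y + 3)^2*(y + 4)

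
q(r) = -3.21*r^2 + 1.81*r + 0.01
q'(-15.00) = 98.11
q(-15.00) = -749.39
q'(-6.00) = 40.33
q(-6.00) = -126.41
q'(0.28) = 0.01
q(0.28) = 0.27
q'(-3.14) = 21.97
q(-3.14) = -37.32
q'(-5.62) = 37.89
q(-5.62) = -111.55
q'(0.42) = -0.89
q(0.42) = 0.20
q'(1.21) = -5.96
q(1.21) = -2.50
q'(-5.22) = 35.32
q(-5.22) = -96.91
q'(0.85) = -3.65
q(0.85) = -0.77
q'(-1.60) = 12.08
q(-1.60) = -11.10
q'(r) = 1.81 - 6.42*r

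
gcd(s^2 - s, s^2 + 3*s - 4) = s - 1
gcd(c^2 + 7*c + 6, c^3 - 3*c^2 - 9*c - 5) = c + 1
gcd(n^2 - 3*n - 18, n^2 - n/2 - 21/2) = n + 3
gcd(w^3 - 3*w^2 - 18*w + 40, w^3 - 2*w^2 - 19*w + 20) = w^2 - w - 20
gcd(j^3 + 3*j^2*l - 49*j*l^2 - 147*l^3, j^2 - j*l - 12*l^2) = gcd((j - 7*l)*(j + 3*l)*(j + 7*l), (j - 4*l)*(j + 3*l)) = j + 3*l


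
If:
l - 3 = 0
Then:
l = 3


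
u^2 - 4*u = u*(u - 4)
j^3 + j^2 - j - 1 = (j - 1)*(j + 1)^2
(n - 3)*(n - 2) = n^2 - 5*n + 6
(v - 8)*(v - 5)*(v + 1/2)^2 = v^4 - 12*v^3 + 109*v^2/4 + 147*v/4 + 10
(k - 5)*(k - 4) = k^2 - 9*k + 20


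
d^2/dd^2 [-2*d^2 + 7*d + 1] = -4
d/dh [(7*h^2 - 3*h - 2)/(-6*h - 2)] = (-21*h^2 - 14*h - 3)/(2*(9*h^2 + 6*h + 1))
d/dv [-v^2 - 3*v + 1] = -2*v - 3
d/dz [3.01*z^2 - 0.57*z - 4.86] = 6.02*z - 0.57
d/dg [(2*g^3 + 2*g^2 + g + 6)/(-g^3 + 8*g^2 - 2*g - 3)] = 3*(6*g^4 - 2*g^3 - 4*g^2 - 36*g + 3)/(g^6 - 16*g^5 + 68*g^4 - 26*g^3 - 44*g^2 + 12*g + 9)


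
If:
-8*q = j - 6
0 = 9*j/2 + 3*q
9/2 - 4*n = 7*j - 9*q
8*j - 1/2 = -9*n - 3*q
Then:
No Solution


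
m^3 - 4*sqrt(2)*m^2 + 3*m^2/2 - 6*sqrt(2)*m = m*(m + 3/2)*(m - 4*sqrt(2))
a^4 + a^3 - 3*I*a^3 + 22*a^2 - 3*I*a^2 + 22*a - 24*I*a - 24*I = (a - 6*I)*(a + 4*I)*(-I*a - I)*(I*a + 1)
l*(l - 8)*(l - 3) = l^3 - 11*l^2 + 24*l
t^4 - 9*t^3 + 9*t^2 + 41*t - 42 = (t - 7)*(t - 3)*(t - 1)*(t + 2)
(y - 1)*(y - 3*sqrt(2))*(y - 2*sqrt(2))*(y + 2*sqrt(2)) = y^4 - 3*sqrt(2)*y^3 - y^3 - 8*y^2 + 3*sqrt(2)*y^2 + 8*y + 24*sqrt(2)*y - 24*sqrt(2)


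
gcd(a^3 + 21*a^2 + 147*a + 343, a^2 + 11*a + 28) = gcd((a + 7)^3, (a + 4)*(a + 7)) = a + 7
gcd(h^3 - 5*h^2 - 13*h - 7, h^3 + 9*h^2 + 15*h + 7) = h^2 + 2*h + 1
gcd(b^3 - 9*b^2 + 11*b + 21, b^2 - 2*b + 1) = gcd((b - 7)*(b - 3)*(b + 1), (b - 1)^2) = 1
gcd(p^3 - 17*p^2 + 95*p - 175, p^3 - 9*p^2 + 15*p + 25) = p^2 - 10*p + 25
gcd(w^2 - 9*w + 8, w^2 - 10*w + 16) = w - 8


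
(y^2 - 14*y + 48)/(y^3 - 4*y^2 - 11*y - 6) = (y - 8)/(y^2 + 2*y + 1)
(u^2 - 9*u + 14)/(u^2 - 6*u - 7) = (u - 2)/(u + 1)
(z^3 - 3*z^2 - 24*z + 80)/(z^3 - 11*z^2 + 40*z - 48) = (z + 5)/(z - 3)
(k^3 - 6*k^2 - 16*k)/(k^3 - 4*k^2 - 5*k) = (-k^2 + 6*k + 16)/(-k^2 + 4*k + 5)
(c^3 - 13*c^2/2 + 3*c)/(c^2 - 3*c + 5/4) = 2*c*(c - 6)/(2*c - 5)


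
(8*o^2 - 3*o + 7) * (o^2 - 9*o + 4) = 8*o^4 - 75*o^3 + 66*o^2 - 75*o + 28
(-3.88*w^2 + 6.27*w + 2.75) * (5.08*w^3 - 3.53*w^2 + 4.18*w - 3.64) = -19.7104*w^5 + 45.548*w^4 - 24.3815*w^3 + 30.6243*w^2 - 11.3278*w - 10.01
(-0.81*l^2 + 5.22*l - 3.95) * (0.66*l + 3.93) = -0.5346*l^3 + 0.261899999999999*l^2 + 17.9076*l - 15.5235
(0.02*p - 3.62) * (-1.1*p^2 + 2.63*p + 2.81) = -0.022*p^3 + 4.0346*p^2 - 9.4644*p - 10.1722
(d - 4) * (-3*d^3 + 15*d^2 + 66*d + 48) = -3*d^4 + 27*d^3 + 6*d^2 - 216*d - 192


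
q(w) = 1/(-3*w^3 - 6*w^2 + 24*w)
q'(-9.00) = 0.00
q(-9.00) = 0.00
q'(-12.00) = 0.00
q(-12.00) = 0.00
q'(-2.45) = 0.00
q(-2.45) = -0.02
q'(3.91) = 0.01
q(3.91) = -0.01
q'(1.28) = 0.03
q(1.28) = 0.07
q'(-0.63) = -0.10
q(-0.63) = -0.06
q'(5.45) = 0.00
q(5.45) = -0.00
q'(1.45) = 0.07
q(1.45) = 0.08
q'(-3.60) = 0.08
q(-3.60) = -0.04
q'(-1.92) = -0.01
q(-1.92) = -0.02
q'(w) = (9*w^2 + 12*w - 24)/(-3*w^3 - 6*w^2 + 24*w)^2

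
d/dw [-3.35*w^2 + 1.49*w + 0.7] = 1.49 - 6.7*w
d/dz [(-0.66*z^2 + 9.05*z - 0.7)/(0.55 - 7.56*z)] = (4.9896*z^2 - 0.725999999999999*z - 0.314499999999999)/(57.1536*z^2 - 8.316*z + 0.3025)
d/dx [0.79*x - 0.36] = 0.790000000000000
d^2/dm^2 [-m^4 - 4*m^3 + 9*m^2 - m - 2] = -12*m^2 - 24*m + 18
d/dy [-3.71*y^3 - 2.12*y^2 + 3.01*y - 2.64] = -11.13*y^2 - 4.24*y + 3.01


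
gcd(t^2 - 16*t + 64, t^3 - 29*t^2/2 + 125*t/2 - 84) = t - 8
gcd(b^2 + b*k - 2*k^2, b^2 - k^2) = b - k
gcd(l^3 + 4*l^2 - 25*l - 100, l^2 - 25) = l^2 - 25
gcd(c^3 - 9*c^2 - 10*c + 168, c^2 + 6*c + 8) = c + 4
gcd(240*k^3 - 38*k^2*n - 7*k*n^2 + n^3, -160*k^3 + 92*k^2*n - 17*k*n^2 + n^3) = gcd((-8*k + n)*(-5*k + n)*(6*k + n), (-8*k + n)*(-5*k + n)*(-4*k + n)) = 40*k^2 - 13*k*n + n^2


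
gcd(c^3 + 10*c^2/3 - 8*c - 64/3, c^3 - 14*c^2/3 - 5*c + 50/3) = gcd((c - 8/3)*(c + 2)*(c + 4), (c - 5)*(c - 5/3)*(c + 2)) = c + 2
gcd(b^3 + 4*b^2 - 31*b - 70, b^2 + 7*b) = b + 7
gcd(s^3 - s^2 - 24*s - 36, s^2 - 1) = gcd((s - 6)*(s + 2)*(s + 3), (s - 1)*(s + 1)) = 1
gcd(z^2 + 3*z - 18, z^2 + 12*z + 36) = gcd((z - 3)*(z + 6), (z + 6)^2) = z + 6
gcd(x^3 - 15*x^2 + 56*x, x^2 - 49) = x - 7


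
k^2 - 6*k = k*(k - 6)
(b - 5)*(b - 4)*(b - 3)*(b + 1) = b^4 - 11*b^3 + 35*b^2 - 13*b - 60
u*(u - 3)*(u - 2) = u^3 - 5*u^2 + 6*u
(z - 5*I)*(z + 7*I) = z^2 + 2*I*z + 35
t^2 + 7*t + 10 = (t + 2)*(t + 5)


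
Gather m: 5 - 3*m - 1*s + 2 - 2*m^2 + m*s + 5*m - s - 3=-2*m^2 + m*(s + 2) - 2*s + 4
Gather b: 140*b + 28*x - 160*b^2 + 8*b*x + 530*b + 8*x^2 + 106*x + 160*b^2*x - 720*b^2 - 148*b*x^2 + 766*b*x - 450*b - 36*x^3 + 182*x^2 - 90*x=b^2*(160*x - 880) + b*(-148*x^2 + 774*x + 220) - 36*x^3 + 190*x^2 + 44*x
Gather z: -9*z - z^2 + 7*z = -z^2 - 2*z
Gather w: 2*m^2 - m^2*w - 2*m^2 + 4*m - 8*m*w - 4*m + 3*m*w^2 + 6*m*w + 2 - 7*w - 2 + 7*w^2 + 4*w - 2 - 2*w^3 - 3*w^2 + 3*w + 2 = -2*w^3 + w^2*(3*m + 4) + w*(-m^2 - 2*m)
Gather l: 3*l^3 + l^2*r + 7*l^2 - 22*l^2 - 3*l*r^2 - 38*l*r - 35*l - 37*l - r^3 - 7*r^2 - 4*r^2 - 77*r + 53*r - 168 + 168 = 3*l^3 + l^2*(r - 15) + l*(-3*r^2 - 38*r - 72) - r^3 - 11*r^2 - 24*r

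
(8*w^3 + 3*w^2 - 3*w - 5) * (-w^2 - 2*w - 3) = -8*w^5 - 19*w^4 - 27*w^3 + 2*w^2 + 19*w + 15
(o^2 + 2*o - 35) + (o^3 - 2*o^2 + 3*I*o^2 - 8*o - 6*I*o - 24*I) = o^3 - o^2 + 3*I*o^2 - 6*o - 6*I*o - 35 - 24*I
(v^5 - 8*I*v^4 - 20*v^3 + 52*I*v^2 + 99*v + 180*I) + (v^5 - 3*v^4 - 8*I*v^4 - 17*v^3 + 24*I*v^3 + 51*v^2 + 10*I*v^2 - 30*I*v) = 2*v^5 - 3*v^4 - 16*I*v^4 - 37*v^3 + 24*I*v^3 + 51*v^2 + 62*I*v^2 + 99*v - 30*I*v + 180*I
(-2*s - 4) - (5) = -2*s - 9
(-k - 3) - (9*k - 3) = -10*k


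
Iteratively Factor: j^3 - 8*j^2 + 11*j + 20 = (j - 5)*(j^2 - 3*j - 4) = (j - 5)*(j + 1)*(j - 4)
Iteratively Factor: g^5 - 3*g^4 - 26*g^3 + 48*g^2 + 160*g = (g - 5)*(g^4 + 2*g^3 - 16*g^2 - 32*g) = (g - 5)*(g + 4)*(g^3 - 2*g^2 - 8*g) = g*(g - 5)*(g + 4)*(g^2 - 2*g - 8) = g*(g - 5)*(g + 2)*(g + 4)*(g - 4)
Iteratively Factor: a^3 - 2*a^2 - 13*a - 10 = (a - 5)*(a^2 + 3*a + 2) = (a - 5)*(a + 1)*(a + 2)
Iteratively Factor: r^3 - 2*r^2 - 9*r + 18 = (r + 3)*(r^2 - 5*r + 6) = (r - 3)*(r + 3)*(r - 2)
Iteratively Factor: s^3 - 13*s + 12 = (s - 3)*(s^2 + 3*s - 4) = (s - 3)*(s - 1)*(s + 4)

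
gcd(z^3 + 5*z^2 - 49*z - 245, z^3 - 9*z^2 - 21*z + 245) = z^2 - 2*z - 35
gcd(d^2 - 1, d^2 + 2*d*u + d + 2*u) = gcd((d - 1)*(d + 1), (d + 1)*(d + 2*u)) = d + 1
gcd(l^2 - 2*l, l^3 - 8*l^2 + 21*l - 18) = l - 2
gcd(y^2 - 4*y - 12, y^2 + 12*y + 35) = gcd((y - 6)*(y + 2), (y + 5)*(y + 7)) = 1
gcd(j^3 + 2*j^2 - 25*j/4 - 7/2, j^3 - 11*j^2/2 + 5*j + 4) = j^2 - 3*j/2 - 1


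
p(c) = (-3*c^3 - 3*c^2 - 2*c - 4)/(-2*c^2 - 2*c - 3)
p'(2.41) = 1.43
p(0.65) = 1.44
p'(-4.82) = 1.61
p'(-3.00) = 1.84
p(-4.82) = -6.83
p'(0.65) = 0.60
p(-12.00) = -17.87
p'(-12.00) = 1.51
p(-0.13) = 1.36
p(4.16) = 6.10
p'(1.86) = 1.35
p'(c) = (4*c + 2)*(-3*c^3 - 3*c^2 - 2*c - 4)/(-2*c^2 - 2*c - 3)^2 + (-9*c^2 - 6*c - 2)/(-2*c^2 - 2*c - 3) = (6*c^4 + 12*c^3 + 29*c^2 + 2*c - 2)/(4*c^4 + 8*c^3 + 16*c^2 + 12*c + 9)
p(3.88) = 5.68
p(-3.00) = -3.73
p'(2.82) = 1.47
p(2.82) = 4.11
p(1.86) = 2.74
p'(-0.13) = -0.23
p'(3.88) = 1.50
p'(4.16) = 1.50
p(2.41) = 3.51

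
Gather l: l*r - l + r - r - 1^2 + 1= l*(r - 1)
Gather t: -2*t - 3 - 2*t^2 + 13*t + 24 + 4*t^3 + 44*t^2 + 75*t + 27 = 4*t^3 + 42*t^2 + 86*t + 48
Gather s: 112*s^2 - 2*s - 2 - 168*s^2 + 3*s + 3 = -56*s^2 + s + 1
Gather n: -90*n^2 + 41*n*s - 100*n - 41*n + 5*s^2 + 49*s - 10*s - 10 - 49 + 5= -90*n^2 + n*(41*s - 141) + 5*s^2 + 39*s - 54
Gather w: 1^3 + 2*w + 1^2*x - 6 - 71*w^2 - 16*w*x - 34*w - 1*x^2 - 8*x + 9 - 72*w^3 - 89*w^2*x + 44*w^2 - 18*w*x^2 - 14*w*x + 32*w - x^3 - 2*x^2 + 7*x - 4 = -72*w^3 + w^2*(-89*x - 27) + w*(-18*x^2 - 30*x) - x^3 - 3*x^2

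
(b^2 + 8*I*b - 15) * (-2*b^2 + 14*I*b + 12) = -2*b^4 - 2*I*b^3 - 70*b^2 - 114*I*b - 180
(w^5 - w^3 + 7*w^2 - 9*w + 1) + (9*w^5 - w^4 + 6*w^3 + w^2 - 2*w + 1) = 10*w^5 - w^4 + 5*w^3 + 8*w^2 - 11*w + 2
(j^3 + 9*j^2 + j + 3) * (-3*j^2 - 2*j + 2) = -3*j^5 - 29*j^4 - 19*j^3 + 7*j^2 - 4*j + 6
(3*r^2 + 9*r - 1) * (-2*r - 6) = -6*r^3 - 36*r^2 - 52*r + 6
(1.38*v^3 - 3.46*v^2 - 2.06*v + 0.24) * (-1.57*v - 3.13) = -2.1666*v^4 + 1.1128*v^3 + 14.064*v^2 + 6.071*v - 0.7512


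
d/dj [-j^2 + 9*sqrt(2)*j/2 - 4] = -2*j + 9*sqrt(2)/2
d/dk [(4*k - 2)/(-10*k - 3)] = -32/(10*k + 3)^2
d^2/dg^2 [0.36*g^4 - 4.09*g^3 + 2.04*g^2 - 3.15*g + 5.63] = 4.32*g^2 - 24.54*g + 4.08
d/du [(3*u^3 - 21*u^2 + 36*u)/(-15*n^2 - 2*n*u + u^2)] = 3*(2*u*(n - u)*(u^2 - 7*u + 12) + (15*n^2 + 2*n*u - u^2)*(-3*u^2 + 14*u - 12))/(15*n^2 + 2*n*u - u^2)^2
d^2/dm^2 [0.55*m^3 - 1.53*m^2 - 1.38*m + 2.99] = 3.3*m - 3.06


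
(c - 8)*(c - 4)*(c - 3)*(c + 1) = c^4 - 14*c^3 + 53*c^2 - 28*c - 96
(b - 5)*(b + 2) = b^2 - 3*b - 10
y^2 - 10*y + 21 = (y - 7)*(y - 3)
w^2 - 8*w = w*(w - 8)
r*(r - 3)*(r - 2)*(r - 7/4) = r^4 - 27*r^3/4 + 59*r^2/4 - 21*r/2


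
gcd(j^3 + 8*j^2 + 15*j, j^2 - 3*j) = j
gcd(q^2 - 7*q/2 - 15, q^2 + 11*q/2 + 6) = 1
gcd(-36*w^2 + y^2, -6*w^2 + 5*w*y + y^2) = 6*w + y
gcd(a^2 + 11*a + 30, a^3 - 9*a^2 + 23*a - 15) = 1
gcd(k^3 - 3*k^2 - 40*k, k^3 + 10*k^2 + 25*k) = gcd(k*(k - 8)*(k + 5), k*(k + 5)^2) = k^2 + 5*k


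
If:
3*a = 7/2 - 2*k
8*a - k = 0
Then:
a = 7/38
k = 28/19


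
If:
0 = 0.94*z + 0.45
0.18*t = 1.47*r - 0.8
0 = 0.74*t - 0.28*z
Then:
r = 0.52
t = -0.18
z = -0.48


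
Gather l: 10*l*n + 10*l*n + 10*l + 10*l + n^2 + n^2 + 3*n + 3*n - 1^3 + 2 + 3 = l*(20*n + 20) + 2*n^2 + 6*n + 4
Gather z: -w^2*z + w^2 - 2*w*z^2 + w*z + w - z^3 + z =w^2 - 2*w*z^2 + w - z^3 + z*(-w^2 + w + 1)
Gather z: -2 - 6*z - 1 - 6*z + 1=-12*z - 2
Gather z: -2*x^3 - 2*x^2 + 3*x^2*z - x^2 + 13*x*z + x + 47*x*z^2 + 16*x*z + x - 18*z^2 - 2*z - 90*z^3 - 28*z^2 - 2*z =-2*x^3 - 3*x^2 + 2*x - 90*z^3 + z^2*(47*x - 46) + z*(3*x^2 + 29*x - 4)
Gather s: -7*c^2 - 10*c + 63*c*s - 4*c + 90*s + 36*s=-7*c^2 - 14*c + s*(63*c + 126)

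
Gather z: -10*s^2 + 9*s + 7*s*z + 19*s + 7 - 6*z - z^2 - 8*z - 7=-10*s^2 + 28*s - z^2 + z*(7*s - 14)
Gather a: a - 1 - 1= a - 2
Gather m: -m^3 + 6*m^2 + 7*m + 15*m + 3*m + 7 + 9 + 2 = -m^3 + 6*m^2 + 25*m + 18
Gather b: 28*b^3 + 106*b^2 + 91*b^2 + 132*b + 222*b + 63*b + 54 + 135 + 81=28*b^3 + 197*b^2 + 417*b + 270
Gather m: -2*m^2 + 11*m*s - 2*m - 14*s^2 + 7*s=-2*m^2 + m*(11*s - 2) - 14*s^2 + 7*s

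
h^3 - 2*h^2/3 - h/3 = h*(h - 1)*(h + 1/3)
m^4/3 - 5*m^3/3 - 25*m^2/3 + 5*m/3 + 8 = (m/3 + 1)*(m - 8)*(m - 1)*(m + 1)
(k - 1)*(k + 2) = k^2 + k - 2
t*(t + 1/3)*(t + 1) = t^3 + 4*t^2/3 + t/3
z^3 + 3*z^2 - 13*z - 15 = (z - 3)*(z + 1)*(z + 5)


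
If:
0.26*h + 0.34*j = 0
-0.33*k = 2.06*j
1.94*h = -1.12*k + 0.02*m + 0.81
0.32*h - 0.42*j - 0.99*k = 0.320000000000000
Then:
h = -0.08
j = 0.06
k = -0.37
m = -69.04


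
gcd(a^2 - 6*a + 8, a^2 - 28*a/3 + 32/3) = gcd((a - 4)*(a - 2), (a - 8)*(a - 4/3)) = 1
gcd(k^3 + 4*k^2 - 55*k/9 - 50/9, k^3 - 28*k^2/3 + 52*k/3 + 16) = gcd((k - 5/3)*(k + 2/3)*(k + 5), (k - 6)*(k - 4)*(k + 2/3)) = k + 2/3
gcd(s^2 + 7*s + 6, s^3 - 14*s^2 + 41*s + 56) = s + 1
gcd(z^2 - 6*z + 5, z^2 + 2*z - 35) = z - 5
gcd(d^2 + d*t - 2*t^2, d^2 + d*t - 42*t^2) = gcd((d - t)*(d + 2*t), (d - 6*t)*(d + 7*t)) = 1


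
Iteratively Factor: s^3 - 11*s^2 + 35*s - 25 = (s - 5)*(s^2 - 6*s + 5) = (s - 5)^2*(s - 1)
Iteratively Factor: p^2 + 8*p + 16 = (p + 4)*(p + 4)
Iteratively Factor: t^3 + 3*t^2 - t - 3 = (t - 1)*(t^2 + 4*t + 3) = (t - 1)*(t + 1)*(t + 3)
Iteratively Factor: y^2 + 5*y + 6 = (y + 2)*(y + 3)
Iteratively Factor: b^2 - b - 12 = (b + 3)*(b - 4)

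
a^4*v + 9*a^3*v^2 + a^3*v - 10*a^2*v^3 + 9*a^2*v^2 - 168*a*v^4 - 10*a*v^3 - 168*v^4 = (a - 4*v)*(a + 6*v)*(a + 7*v)*(a*v + v)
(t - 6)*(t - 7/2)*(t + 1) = t^3 - 17*t^2/2 + 23*t/2 + 21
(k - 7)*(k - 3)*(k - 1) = k^3 - 11*k^2 + 31*k - 21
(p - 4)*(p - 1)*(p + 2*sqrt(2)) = p^3 - 5*p^2 + 2*sqrt(2)*p^2 - 10*sqrt(2)*p + 4*p + 8*sqrt(2)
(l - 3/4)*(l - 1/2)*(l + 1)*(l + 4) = l^4 + 15*l^3/4 - 15*l^2/8 - 25*l/8 + 3/2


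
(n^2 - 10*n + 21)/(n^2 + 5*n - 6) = (n^2 - 10*n + 21)/(n^2 + 5*n - 6)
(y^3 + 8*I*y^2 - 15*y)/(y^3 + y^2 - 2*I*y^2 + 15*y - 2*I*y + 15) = y*(y + 5*I)/(y^2 + y*(1 - 5*I) - 5*I)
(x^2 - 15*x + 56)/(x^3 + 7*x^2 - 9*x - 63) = (x^2 - 15*x + 56)/(x^3 + 7*x^2 - 9*x - 63)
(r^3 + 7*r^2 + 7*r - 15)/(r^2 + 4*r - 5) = r + 3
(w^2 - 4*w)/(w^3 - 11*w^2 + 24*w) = (w - 4)/(w^2 - 11*w + 24)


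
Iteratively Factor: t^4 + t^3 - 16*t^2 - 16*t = (t)*(t^3 + t^2 - 16*t - 16) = t*(t + 1)*(t^2 - 16) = t*(t + 1)*(t + 4)*(t - 4)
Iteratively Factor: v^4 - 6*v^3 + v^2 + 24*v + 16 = (v - 4)*(v^3 - 2*v^2 - 7*v - 4) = (v - 4)*(v + 1)*(v^2 - 3*v - 4) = (v - 4)^2*(v + 1)*(v + 1)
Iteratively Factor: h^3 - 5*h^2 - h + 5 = (h - 5)*(h^2 - 1) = (h - 5)*(h + 1)*(h - 1)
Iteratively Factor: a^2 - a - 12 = (a + 3)*(a - 4)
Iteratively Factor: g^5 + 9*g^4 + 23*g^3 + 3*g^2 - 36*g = (g + 3)*(g^4 + 6*g^3 + 5*g^2 - 12*g) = g*(g + 3)*(g^3 + 6*g^2 + 5*g - 12) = g*(g + 3)^2*(g^2 + 3*g - 4) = g*(g - 1)*(g + 3)^2*(g + 4)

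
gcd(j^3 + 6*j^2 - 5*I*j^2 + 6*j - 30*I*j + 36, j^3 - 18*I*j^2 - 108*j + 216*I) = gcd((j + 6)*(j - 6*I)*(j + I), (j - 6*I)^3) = j - 6*I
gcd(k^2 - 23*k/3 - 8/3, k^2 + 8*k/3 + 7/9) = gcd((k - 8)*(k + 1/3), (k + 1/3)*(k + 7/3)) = k + 1/3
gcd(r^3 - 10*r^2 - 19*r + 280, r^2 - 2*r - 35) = r^2 - 2*r - 35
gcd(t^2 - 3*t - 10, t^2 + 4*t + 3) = 1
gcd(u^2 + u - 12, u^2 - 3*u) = u - 3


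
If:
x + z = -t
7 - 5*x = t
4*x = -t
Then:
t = -28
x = 7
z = 21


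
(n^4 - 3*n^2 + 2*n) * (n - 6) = n^5 - 6*n^4 - 3*n^3 + 20*n^2 - 12*n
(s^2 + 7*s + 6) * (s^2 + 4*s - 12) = s^4 + 11*s^3 + 22*s^2 - 60*s - 72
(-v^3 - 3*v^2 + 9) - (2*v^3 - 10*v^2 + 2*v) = -3*v^3 + 7*v^2 - 2*v + 9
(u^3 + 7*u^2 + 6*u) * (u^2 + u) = u^5 + 8*u^4 + 13*u^3 + 6*u^2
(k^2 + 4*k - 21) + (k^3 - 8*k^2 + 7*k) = k^3 - 7*k^2 + 11*k - 21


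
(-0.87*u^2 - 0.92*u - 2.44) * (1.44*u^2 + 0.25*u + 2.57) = -1.2528*u^4 - 1.5423*u^3 - 5.9795*u^2 - 2.9744*u - 6.2708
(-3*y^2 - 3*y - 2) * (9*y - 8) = -27*y^3 - 3*y^2 + 6*y + 16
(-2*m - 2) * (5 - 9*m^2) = 18*m^3 + 18*m^2 - 10*m - 10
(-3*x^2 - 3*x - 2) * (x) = -3*x^3 - 3*x^2 - 2*x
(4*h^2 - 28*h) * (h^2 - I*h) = 4*h^4 - 28*h^3 - 4*I*h^3 + 28*I*h^2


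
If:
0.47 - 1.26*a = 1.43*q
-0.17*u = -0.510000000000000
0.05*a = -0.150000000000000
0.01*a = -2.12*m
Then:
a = -3.00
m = 0.01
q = 2.97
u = 3.00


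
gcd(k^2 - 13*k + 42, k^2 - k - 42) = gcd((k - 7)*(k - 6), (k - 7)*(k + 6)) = k - 7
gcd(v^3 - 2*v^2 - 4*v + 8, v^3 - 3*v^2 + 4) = v^2 - 4*v + 4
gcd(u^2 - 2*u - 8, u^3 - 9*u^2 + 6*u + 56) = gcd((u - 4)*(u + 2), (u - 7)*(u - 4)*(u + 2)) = u^2 - 2*u - 8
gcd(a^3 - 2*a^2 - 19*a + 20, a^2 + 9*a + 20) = a + 4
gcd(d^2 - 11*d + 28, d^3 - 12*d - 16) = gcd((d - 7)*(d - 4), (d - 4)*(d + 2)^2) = d - 4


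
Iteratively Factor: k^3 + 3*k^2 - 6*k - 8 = (k + 4)*(k^2 - k - 2) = (k - 2)*(k + 4)*(k + 1)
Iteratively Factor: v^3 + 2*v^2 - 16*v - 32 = (v + 4)*(v^2 - 2*v - 8) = (v + 2)*(v + 4)*(v - 4)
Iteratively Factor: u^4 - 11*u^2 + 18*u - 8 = (u - 1)*(u^3 + u^2 - 10*u + 8) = (u - 1)^2*(u^2 + 2*u - 8) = (u - 1)^2*(u + 4)*(u - 2)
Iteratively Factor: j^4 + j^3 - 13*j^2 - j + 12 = (j - 1)*(j^3 + 2*j^2 - 11*j - 12) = (j - 1)*(j + 4)*(j^2 - 2*j - 3) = (j - 3)*(j - 1)*(j + 4)*(j + 1)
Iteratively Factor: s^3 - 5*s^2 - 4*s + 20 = (s + 2)*(s^2 - 7*s + 10) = (s - 2)*(s + 2)*(s - 5)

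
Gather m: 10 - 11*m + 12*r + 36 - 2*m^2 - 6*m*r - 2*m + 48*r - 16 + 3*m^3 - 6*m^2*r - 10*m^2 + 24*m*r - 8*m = 3*m^3 + m^2*(-6*r - 12) + m*(18*r - 21) + 60*r + 30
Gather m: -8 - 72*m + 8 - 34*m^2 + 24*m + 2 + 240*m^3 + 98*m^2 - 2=240*m^3 + 64*m^2 - 48*m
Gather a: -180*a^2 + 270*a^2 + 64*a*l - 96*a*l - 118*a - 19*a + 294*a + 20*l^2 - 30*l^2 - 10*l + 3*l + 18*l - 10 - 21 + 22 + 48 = 90*a^2 + a*(157 - 32*l) - 10*l^2 + 11*l + 39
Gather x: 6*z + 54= 6*z + 54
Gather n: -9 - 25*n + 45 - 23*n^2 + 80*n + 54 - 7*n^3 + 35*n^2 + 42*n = -7*n^3 + 12*n^2 + 97*n + 90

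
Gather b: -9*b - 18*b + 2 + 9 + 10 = 21 - 27*b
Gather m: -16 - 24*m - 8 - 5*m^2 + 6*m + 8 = -5*m^2 - 18*m - 16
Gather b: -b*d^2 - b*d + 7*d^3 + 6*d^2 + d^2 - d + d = b*(-d^2 - d) + 7*d^3 + 7*d^2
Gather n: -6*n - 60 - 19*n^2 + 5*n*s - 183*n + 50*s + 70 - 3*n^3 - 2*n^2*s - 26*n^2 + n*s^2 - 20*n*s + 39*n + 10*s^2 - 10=-3*n^3 + n^2*(-2*s - 45) + n*(s^2 - 15*s - 150) + 10*s^2 + 50*s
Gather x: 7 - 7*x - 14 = -7*x - 7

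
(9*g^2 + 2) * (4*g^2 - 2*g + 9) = 36*g^4 - 18*g^3 + 89*g^2 - 4*g + 18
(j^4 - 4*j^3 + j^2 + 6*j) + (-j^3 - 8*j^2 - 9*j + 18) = j^4 - 5*j^3 - 7*j^2 - 3*j + 18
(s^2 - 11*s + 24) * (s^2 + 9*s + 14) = s^4 - 2*s^3 - 61*s^2 + 62*s + 336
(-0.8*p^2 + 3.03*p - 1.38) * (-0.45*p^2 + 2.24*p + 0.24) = 0.36*p^4 - 3.1555*p^3 + 7.2162*p^2 - 2.364*p - 0.3312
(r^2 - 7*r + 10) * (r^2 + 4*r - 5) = r^4 - 3*r^3 - 23*r^2 + 75*r - 50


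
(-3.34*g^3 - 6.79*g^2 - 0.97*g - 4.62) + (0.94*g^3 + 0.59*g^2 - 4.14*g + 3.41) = -2.4*g^3 - 6.2*g^2 - 5.11*g - 1.21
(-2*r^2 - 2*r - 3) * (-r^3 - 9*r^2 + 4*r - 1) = 2*r^5 + 20*r^4 + 13*r^3 + 21*r^2 - 10*r + 3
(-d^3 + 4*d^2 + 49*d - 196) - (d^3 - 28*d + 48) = -2*d^3 + 4*d^2 + 77*d - 244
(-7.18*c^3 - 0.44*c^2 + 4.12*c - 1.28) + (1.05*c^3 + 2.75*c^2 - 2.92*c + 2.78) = -6.13*c^3 + 2.31*c^2 + 1.2*c + 1.5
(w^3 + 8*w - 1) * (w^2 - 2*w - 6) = w^5 - 2*w^4 + 2*w^3 - 17*w^2 - 46*w + 6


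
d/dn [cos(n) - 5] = -sin(n)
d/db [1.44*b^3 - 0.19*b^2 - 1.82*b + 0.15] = 4.32*b^2 - 0.38*b - 1.82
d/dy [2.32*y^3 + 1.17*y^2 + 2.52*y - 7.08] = 6.96*y^2 + 2.34*y + 2.52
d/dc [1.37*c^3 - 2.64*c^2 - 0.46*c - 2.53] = 4.11*c^2 - 5.28*c - 0.46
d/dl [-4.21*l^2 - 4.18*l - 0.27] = -8.42*l - 4.18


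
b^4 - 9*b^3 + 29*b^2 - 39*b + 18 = (b - 3)^2*(b - 2)*(b - 1)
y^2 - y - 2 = (y - 2)*(y + 1)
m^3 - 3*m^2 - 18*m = m*(m - 6)*(m + 3)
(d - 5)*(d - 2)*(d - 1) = d^3 - 8*d^2 + 17*d - 10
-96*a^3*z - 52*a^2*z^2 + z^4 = z*(-8*a + z)*(2*a + z)*(6*a + z)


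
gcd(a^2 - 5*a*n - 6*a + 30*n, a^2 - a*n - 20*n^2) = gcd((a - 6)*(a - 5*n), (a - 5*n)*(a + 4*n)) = a - 5*n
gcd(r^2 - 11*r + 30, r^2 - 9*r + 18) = r - 6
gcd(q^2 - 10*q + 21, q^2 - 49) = q - 7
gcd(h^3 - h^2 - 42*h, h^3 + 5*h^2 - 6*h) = h^2 + 6*h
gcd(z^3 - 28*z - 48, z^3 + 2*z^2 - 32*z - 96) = z^2 - 2*z - 24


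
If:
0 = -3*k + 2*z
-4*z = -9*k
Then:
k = 0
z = 0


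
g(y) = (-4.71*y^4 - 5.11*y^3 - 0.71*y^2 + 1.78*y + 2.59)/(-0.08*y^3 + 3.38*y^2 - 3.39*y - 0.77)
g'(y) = (0.24*y^2 - 6.76*y + 3.39)*(-4.71*y^4 - 5.11*y^3 - 0.71*y^2 + 1.78*y + 2.59)/(-0.08*y^3 + 3.38*y^2 - 3.39*y - 0.77)^2 + (-18.84*y^3 - 15.33*y^2 - 1.42*y + 1.78)/(-0.08*y^3 + 3.38*y^2 - 3.39*y - 0.77) = (0.3768*y^6 - 31.8396*y^5 + 30.5721*y^4 + 49.4374*y^3 + 8.8162*y^2 - 16.415*y + 7.4095)/(0.0064*y^6 - 0.5408*y^5 + 11.9668*y^4 - 22.7932*y^3 + 6.2869*y^2 + 5.2206*y + 0.5929)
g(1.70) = -21.42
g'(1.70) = 7.46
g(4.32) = -49.87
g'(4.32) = -18.09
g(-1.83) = -1.42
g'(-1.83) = 2.60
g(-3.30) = -7.70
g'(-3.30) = 5.96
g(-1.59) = -0.86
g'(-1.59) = 2.10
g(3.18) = -32.15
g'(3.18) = -12.94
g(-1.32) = -0.36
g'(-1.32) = 1.60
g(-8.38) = -64.99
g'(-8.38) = 16.11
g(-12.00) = -133.80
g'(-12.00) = 21.71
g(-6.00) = -31.75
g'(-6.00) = 11.72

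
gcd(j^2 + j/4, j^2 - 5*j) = j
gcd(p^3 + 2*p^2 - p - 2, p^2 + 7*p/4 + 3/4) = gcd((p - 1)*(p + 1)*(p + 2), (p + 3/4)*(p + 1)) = p + 1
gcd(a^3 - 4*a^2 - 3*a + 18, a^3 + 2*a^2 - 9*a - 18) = a^2 - a - 6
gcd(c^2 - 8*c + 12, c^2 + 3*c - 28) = 1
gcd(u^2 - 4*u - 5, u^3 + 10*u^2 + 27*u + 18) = u + 1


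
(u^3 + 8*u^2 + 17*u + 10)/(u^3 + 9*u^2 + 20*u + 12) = (u + 5)/(u + 6)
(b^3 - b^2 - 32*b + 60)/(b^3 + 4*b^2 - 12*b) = (b - 5)/b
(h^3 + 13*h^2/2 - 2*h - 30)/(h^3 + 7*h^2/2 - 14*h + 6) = (2*h + 5)/(2*h - 1)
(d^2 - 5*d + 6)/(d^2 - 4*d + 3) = (d - 2)/(d - 1)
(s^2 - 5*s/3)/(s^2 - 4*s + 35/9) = 3*s/(3*s - 7)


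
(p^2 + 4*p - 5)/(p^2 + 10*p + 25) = (p - 1)/(p + 5)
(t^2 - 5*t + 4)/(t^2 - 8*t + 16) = (t - 1)/(t - 4)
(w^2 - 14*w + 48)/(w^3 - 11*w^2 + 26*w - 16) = (w - 6)/(w^2 - 3*w + 2)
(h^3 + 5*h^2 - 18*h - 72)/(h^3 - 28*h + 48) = (h + 3)/(h - 2)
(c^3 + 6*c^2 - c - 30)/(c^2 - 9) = (c^2 + 3*c - 10)/(c - 3)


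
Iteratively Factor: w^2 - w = (w - 1)*(w)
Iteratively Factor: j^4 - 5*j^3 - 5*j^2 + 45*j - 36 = (j - 4)*(j^3 - j^2 - 9*j + 9) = (j - 4)*(j + 3)*(j^2 - 4*j + 3) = (j - 4)*(j - 1)*(j + 3)*(j - 3)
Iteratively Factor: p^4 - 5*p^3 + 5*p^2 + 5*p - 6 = (p + 1)*(p^3 - 6*p^2 + 11*p - 6) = (p - 2)*(p + 1)*(p^2 - 4*p + 3) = (p - 3)*(p - 2)*(p + 1)*(p - 1)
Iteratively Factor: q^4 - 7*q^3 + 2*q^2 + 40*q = (q - 5)*(q^3 - 2*q^2 - 8*q) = (q - 5)*(q + 2)*(q^2 - 4*q) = (q - 5)*(q - 4)*(q + 2)*(q)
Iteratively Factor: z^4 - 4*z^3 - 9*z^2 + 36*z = (z - 3)*(z^3 - z^2 - 12*z) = z*(z - 3)*(z^2 - z - 12) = z*(z - 3)*(z + 3)*(z - 4)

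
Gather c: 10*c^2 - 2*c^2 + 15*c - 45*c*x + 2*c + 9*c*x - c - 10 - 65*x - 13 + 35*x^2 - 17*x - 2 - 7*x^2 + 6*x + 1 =8*c^2 + c*(16 - 36*x) + 28*x^2 - 76*x - 24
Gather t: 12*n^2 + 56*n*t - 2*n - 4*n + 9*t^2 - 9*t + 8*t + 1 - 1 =12*n^2 - 6*n + 9*t^2 + t*(56*n - 1)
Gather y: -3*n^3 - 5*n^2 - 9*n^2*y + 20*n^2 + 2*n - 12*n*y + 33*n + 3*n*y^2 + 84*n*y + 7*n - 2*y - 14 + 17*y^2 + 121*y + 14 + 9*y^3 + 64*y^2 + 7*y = -3*n^3 + 15*n^2 + 42*n + 9*y^3 + y^2*(3*n + 81) + y*(-9*n^2 + 72*n + 126)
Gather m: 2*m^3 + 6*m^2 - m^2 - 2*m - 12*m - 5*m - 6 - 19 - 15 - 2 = 2*m^3 + 5*m^2 - 19*m - 42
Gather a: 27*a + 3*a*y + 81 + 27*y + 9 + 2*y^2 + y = a*(3*y + 27) + 2*y^2 + 28*y + 90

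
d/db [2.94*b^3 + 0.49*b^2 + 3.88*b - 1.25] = 8.82*b^2 + 0.98*b + 3.88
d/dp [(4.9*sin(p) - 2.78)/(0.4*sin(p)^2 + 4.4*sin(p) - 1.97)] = (-1.96*sin(p)^2 + 2.224*sin(p) + 2.579)*cos(p)/(0.16*sin(p)^4 + 3.52*sin(p)^3 + 17.784*sin(p)^2 - 17.336*sin(p) + 3.8809)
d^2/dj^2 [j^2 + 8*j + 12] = 2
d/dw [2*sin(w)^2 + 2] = 2*sin(2*w)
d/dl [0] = 0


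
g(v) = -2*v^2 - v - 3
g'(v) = -4*v - 1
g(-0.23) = -2.88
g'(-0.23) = -0.08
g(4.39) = -45.93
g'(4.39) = -18.56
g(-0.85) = -3.60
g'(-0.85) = 2.40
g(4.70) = -51.88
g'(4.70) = -19.80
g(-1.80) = -7.68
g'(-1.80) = 6.20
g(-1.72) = -7.20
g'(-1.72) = 5.88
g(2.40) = -16.92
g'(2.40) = -10.60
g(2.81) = -21.60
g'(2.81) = -12.24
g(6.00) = -81.00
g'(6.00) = -25.00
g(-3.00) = -18.00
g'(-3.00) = 11.00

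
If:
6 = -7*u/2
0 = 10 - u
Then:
No Solution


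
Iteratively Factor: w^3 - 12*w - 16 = (w + 2)*(w^2 - 2*w - 8) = (w + 2)^2*(w - 4)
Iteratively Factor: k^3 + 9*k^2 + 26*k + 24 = (k + 4)*(k^2 + 5*k + 6) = (k + 2)*(k + 4)*(k + 3)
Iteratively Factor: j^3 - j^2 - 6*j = (j + 2)*(j^2 - 3*j) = j*(j + 2)*(j - 3)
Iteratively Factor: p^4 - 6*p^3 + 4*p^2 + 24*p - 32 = (p - 2)*(p^3 - 4*p^2 - 4*p + 16) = (p - 2)*(p + 2)*(p^2 - 6*p + 8) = (p - 4)*(p - 2)*(p + 2)*(p - 2)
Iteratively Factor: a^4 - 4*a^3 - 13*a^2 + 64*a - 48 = (a - 3)*(a^3 - a^2 - 16*a + 16) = (a - 4)*(a - 3)*(a^2 + 3*a - 4) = (a - 4)*(a - 3)*(a + 4)*(a - 1)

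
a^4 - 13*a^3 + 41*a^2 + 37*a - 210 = (a - 7)*(a - 5)*(a - 3)*(a + 2)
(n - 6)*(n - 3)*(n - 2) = n^3 - 11*n^2 + 36*n - 36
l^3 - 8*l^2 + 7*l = l*(l - 7)*(l - 1)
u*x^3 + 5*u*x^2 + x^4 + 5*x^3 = x^2*(u + x)*(x + 5)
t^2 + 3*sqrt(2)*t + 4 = (t + sqrt(2))*(t + 2*sqrt(2))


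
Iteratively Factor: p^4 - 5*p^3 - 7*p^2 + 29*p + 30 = (p - 3)*(p^3 - 2*p^2 - 13*p - 10) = (p - 3)*(p + 2)*(p^2 - 4*p - 5) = (p - 3)*(p + 1)*(p + 2)*(p - 5)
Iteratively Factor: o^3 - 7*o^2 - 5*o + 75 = (o - 5)*(o^2 - 2*o - 15) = (o - 5)^2*(o + 3)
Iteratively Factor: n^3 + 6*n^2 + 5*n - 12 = (n - 1)*(n^2 + 7*n + 12) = (n - 1)*(n + 3)*(n + 4)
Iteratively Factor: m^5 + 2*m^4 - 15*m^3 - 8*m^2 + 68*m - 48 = (m + 4)*(m^4 - 2*m^3 - 7*m^2 + 20*m - 12) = (m - 2)*(m + 4)*(m^3 - 7*m + 6) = (m - 2)*(m + 3)*(m + 4)*(m^2 - 3*m + 2) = (m - 2)^2*(m + 3)*(m + 4)*(m - 1)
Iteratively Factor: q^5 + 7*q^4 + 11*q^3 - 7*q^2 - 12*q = (q + 3)*(q^4 + 4*q^3 - q^2 - 4*q) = (q + 1)*(q + 3)*(q^3 + 3*q^2 - 4*q) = (q - 1)*(q + 1)*(q + 3)*(q^2 + 4*q) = q*(q - 1)*(q + 1)*(q + 3)*(q + 4)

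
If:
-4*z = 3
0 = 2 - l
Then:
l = 2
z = -3/4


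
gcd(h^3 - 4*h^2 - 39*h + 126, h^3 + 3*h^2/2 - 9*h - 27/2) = h - 3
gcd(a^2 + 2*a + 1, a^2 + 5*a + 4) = a + 1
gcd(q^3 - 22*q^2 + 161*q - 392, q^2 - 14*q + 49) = q^2 - 14*q + 49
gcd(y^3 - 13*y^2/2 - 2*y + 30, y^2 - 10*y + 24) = y - 6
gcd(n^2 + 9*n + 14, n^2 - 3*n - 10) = n + 2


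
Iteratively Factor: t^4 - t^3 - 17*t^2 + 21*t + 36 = (t + 4)*(t^3 - 5*t^2 + 3*t + 9) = (t - 3)*(t + 4)*(t^2 - 2*t - 3) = (t - 3)*(t + 1)*(t + 4)*(t - 3)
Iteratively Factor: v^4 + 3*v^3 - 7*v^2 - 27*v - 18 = (v - 3)*(v^3 + 6*v^2 + 11*v + 6) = (v - 3)*(v + 3)*(v^2 + 3*v + 2) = (v - 3)*(v + 2)*(v + 3)*(v + 1)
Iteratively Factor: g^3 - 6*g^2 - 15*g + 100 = (g - 5)*(g^2 - g - 20) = (g - 5)*(g + 4)*(g - 5)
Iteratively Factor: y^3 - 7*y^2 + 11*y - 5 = (y - 5)*(y^2 - 2*y + 1) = (y - 5)*(y - 1)*(y - 1)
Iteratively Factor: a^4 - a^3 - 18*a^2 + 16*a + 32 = (a - 4)*(a^3 + 3*a^2 - 6*a - 8) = (a - 4)*(a + 4)*(a^2 - a - 2) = (a - 4)*(a - 2)*(a + 4)*(a + 1)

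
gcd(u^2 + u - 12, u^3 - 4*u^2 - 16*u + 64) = u + 4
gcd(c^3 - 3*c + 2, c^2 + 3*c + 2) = c + 2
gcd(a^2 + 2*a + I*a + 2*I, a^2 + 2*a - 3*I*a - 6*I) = a + 2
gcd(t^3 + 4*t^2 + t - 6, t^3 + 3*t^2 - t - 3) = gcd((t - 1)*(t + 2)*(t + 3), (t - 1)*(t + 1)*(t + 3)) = t^2 + 2*t - 3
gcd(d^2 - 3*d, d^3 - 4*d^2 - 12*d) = d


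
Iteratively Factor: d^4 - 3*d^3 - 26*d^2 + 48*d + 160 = (d - 5)*(d^3 + 2*d^2 - 16*d - 32) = (d - 5)*(d + 2)*(d^2 - 16) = (d - 5)*(d - 4)*(d + 2)*(d + 4)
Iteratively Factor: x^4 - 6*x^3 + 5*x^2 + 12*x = (x - 4)*(x^3 - 2*x^2 - 3*x) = (x - 4)*(x + 1)*(x^2 - 3*x) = x*(x - 4)*(x + 1)*(x - 3)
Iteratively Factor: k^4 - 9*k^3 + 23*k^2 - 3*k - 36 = (k - 4)*(k^3 - 5*k^2 + 3*k + 9) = (k - 4)*(k - 3)*(k^2 - 2*k - 3) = (k - 4)*(k - 3)^2*(k + 1)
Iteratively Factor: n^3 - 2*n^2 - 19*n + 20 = (n - 1)*(n^2 - n - 20) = (n - 1)*(n + 4)*(n - 5)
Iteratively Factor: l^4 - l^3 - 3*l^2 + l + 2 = (l + 1)*(l^3 - 2*l^2 - l + 2) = (l - 1)*(l + 1)*(l^2 - l - 2) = (l - 1)*(l + 1)^2*(l - 2)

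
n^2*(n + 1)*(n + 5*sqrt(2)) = n^4 + n^3 + 5*sqrt(2)*n^3 + 5*sqrt(2)*n^2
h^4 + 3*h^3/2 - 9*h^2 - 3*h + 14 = (h - 2)*(h + 7/2)*(h - sqrt(2))*(h + sqrt(2))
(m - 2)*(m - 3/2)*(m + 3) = m^3 - m^2/2 - 15*m/2 + 9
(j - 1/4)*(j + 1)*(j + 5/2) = j^3 + 13*j^2/4 + 13*j/8 - 5/8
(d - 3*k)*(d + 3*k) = d^2 - 9*k^2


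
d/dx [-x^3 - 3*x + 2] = -3*x^2 - 3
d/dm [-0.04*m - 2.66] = -0.0400000000000000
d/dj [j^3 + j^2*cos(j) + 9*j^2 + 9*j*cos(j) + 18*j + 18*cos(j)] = -j^2*sin(j) + 3*j^2 - 9*j*sin(j) + 2*j*cos(j) + 18*j - 18*sin(j) + 9*cos(j) + 18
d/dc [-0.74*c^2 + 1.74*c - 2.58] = 1.74 - 1.48*c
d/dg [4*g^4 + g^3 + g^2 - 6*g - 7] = 16*g^3 + 3*g^2 + 2*g - 6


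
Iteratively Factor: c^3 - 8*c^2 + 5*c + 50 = (c + 2)*(c^2 - 10*c + 25) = (c - 5)*(c + 2)*(c - 5)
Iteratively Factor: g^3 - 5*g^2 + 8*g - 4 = (g - 2)*(g^2 - 3*g + 2) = (g - 2)*(g - 1)*(g - 2)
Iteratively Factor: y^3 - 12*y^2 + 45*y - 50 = (y - 5)*(y^2 - 7*y + 10) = (y - 5)^2*(y - 2)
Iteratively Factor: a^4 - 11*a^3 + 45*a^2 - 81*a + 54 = (a - 3)*(a^3 - 8*a^2 + 21*a - 18) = (a - 3)^2*(a^2 - 5*a + 6) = (a - 3)^2*(a - 2)*(a - 3)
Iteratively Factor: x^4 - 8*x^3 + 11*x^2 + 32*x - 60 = (x + 2)*(x^3 - 10*x^2 + 31*x - 30) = (x - 5)*(x + 2)*(x^2 - 5*x + 6) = (x - 5)*(x - 2)*(x + 2)*(x - 3)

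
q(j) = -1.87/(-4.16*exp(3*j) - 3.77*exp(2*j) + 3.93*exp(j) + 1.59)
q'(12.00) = 0.00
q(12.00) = 0.00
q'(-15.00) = 0.00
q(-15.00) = -1.18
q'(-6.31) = 0.01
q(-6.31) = -1.17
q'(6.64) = -0.00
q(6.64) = 0.00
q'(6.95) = -0.00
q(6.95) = 0.00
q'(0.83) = -0.10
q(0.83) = 0.03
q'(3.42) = -0.00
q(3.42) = 0.00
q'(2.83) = -0.00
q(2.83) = 0.00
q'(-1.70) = 0.16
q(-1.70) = -0.87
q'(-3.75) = 0.06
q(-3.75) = -1.11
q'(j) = -1.87*(12.48*exp(3*j) + 7.54*exp(2*j) - 3.93*exp(j))/(-4.16*exp(3*j) - 3.77*exp(2*j) + 3.93*exp(j) + 1.59)^2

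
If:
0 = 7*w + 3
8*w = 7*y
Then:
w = -3/7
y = -24/49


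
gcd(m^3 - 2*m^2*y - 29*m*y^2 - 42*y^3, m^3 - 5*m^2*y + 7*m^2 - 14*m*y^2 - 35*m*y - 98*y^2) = -m^2 + 5*m*y + 14*y^2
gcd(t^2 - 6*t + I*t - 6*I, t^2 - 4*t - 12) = t - 6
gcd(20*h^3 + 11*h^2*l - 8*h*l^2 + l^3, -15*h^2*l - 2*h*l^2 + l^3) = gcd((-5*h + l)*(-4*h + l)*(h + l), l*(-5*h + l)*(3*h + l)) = 5*h - l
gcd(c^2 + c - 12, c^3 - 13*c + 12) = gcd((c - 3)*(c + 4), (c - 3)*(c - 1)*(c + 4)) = c^2 + c - 12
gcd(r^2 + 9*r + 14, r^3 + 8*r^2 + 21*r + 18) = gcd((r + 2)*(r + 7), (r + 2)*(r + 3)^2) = r + 2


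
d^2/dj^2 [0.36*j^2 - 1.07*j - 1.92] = 0.720000000000000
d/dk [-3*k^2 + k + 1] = 1 - 6*k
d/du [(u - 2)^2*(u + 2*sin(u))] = (u - 2)*(2*u + (u - 2)*(2*cos(u) + 1) + 4*sin(u))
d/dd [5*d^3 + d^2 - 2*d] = 15*d^2 + 2*d - 2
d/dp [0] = 0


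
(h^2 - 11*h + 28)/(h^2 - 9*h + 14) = (h - 4)/(h - 2)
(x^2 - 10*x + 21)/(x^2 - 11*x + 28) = (x - 3)/(x - 4)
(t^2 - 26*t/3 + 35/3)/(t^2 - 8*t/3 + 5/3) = (t - 7)/(t - 1)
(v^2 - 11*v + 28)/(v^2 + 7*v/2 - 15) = 2*(v^2 - 11*v + 28)/(2*v^2 + 7*v - 30)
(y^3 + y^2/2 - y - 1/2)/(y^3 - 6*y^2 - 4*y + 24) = (y^3 + y^2/2 - y - 1/2)/(y^3 - 6*y^2 - 4*y + 24)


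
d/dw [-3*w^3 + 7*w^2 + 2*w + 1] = -9*w^2 + 14*w + 2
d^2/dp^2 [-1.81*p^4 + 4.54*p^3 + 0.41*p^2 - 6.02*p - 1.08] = -21.72*p^2 + 27.24*p + 0.82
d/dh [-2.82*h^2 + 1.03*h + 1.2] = 1.03 - 5.64*h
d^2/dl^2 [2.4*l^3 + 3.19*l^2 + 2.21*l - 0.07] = 14.4*l + 6.38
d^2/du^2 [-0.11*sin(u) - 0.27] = 0.11*sin(u)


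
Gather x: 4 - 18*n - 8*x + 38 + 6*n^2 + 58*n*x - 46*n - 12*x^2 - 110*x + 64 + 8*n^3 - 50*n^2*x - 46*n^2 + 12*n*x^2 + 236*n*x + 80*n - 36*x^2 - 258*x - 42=8*n^3 - 40*n^2 + 16*n + x^2*(12*n - 48) + x*(-50*n^2 + 294*n - 376) + 64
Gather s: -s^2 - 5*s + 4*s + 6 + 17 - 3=-s^2 - s + 20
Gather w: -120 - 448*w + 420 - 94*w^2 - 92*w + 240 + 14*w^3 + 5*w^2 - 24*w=14*w^3 - 89*w^2 - 564*w + 540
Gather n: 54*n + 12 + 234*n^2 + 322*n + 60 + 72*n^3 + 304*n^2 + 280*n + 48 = 72*n^3 + 538*n^2 + 656*n + 120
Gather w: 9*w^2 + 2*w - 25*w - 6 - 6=9*w^2 - 23*w - 12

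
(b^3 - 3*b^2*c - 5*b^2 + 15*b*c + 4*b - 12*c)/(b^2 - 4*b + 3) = (b^2 - 3*b*c - 4*b + 12*c)/(b - 3)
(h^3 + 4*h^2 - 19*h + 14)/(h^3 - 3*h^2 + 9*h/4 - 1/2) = 4*(h^2 + 6*h - 7)/(4*h^2 - 4*h + 1)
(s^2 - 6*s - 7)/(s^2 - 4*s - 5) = (s - 7)/(s - 5)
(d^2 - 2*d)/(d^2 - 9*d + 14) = d/(d - 7)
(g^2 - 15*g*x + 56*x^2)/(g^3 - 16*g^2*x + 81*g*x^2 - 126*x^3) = (g - 8*x)/(g^2 - 9*g*x + 18*x^2)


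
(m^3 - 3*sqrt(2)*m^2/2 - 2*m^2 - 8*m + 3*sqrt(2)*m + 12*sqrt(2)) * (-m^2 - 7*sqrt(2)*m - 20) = -m^5 - 11*sqrt(2)*m^4/2 + 2*m^4 + 9*m^3 + 11*sqrt(2)*m^3 - 2*m^2 + 74*sqrt(2)*m^2 - 60*sqrt(2)*m - 8*m - 240*sqrt(2)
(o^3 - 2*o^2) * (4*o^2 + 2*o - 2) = 4*o^5 - 6*o^4 - 6*o^3 + 4*o^2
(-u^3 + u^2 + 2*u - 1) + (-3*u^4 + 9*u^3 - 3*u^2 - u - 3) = -3*u^4 + 8*u^3 - 2*u^2 + u - 4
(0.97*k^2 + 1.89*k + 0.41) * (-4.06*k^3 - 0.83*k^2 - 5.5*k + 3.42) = -3.9382*k^5 - 8.4785*k^4 - 8.5683*k^3 - 7.4179*k^2 + 4.2088*k + 1.4022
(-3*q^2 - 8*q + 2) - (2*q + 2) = -3*q^2 - 10*q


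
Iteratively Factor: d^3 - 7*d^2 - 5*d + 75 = (d + 3)*(d^2 - 10*d + 25) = (d - 5)*(d + 3)*(d - 5)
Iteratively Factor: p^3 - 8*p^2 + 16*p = (p)*(p^2 - 8*p + 16) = p*(p - 4)*(p - 4)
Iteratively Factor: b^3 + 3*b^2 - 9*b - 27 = (b + 3)*(b^2 - 9) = (b - 3)*(b + 3)*(b + 3)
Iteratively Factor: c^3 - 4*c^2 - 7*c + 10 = (c - 5)*(c^2 + c - 2) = (c - 5)*(c - 1)*(c + 2)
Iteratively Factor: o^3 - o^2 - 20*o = (o)*(o^2 - o - 20) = o*(o + 4)*(o - 5)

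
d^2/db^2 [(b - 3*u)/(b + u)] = -8*u/(b + u)^3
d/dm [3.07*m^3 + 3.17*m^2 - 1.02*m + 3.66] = 9.21*m^2 + 6.34*m - 1.02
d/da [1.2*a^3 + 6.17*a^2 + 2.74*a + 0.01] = 3.6*a^2 + 12.34*a + 2.74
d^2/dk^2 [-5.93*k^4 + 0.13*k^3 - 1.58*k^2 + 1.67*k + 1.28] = -71.16*k^2 + 0.78*k - 3.16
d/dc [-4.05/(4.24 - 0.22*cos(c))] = 0.891*sin(c)/(0.22*cos(c) - 4.24)^2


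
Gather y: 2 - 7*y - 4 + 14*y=7*y - 2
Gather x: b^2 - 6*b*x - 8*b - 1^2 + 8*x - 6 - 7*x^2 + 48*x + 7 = b^2 - 8*b - 7*x^2 + x*(56 - 6*b)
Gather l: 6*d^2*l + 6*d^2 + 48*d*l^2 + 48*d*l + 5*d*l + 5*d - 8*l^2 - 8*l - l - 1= 6*d^2 + 5*d + l^2*(48*d - 8) + l*(6*d^2 + 53*d - 9) - 1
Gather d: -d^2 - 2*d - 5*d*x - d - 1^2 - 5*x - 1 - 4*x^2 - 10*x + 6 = -d^2 + d*(-5*x - 3) - 4*x^2 - 15*x + 4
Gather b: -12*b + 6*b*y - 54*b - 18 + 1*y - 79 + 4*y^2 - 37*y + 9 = b*(6*y - 66) + 4*y^2 - 36*y - 88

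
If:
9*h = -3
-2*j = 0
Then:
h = -1/3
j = 0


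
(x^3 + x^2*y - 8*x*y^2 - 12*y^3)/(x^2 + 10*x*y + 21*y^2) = (x^3 + x^2*y - 8*x*y^2 - 12*y^3)/(x^2 + 10*x*y + 21*y^2)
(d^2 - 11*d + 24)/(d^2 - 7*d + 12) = (d - 8)/(d - 4)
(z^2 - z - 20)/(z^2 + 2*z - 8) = (z - 5)/(z - 2)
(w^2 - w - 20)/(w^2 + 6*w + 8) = (w - 5)/(w + 2)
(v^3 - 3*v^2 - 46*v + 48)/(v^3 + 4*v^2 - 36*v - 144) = (v^2 - 9*v + 8)/(v^2 - 2*v - 24)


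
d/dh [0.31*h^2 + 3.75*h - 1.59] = 0.62*h + 3.75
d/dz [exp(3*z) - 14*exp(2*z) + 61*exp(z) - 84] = (3*exp(2*z) - 28*exp(z) + 61)*exp(z)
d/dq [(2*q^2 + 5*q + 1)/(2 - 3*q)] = (-6*q^2 + 8*q + 13)/(9*q^2 - 12*q + 4)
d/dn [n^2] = 2*n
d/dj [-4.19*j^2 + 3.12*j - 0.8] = 3.12 - 8.38*j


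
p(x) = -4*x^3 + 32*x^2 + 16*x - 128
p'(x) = -12*x^2 + 64*x + 16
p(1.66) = -31.56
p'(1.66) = 89.17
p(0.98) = -85.35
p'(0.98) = 67.20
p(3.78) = 173.67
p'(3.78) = 86.46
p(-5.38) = 1335.02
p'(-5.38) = -675.65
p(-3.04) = 231.47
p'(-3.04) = -289.46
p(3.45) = 143.83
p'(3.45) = 93.97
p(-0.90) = -113.56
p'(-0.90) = -51.32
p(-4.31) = 717.73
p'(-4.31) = -482.75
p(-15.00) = 20332.00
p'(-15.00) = -3644.00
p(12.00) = -2240.00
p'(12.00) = -944.00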